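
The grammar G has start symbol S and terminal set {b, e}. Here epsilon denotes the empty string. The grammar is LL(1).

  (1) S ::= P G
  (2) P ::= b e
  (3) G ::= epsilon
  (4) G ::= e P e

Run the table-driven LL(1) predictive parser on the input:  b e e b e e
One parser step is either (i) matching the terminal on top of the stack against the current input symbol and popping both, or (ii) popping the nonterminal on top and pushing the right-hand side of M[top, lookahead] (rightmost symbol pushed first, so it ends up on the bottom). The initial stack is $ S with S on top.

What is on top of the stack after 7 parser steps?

step 1: stack=$ S  input=b e e b e e $  — expand S ::= P G
step 2: stack=$ G P  input=b e e b e e $  — expand P ::= b e
step 3: stack=$ G e b  input=b e e b e e $  — match b
step 4: stack=$ G e  input=e e b e e $  — match e
step 5: stack=$ G  input=e b e e $  — expand G ::= e P e
step 6: stack=$ e P e  input=e b e e $  — match e
step 7: stack=$ e P  input=b e e $  — expand P ::= b e
Stack after step 7: $ e e b (top = b).

b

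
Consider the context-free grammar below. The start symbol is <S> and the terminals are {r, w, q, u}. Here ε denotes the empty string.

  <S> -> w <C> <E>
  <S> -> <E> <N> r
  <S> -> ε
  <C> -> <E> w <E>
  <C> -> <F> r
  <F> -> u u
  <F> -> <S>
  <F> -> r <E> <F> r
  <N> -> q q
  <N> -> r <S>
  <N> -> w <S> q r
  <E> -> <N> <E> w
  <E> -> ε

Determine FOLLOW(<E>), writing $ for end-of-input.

{$, q, r, u, w}

FIRST(<N>) = {q, r, w}
FIRST(<E>) = {ε, q, r, w}  (via <N> <E> w)
FIRST(<S>) = {ε, q, r, w}  (via <E> <N> r)
FIRST(<F>) = {ε, q, r, u, w}  (via <S>)
FIRST(<C>) = {q, r, u, w}  (via <E> w <E>, <F> r)
FOLLOW(<S>) includes $ since <S> is the start symbol.
FOLLOW(<F>): in <C>-><F> r, <F> is followed by r with FIRST {r}; in <F>->r <E> <F> r, <F> is followed by r with FIRST {r}. Thus FOLLOW(<F>) = {r}.
FOLLOW(<N>): in <S>-><E> <N> r, <N> is followed by r with FIRST {r}; in <E>-><N> <E> w, <N> is followed by <E> w with FIRST {q, r, w}. Thus FOLLOW(<N>) = {q, r, w}.
FOLLOW(<S>): in <F>-><S>, the suffix after <S> is empty, so FOLLOW(<S>) ⊇ FOLLOW(<F>) = {r}; in <N>->r <S>, the suffix after <S> is empty, so FOLLOW(<S>) ⊇ FOLLOW(<N>) = {q, r, w}; in <N>->w <S> q r, <S> is followed by q r with FIRST {q}. Thus FOLLOW(<S>) = {$, q, r, w}.
FOLLOW(<C>): in <S>->w <C> <E>, <C> is followed by <E> with FIRST {ε, q, r, w}; in <S>->w <C> <E>, the suffix after <C> is nullable, so FOLLOW(<C>) ⊇ FOLLOW(<S>) = {$, q, r, w}. Thus FOLLOW(<C>) = {$, q, r, w}.
FOLLOW(<E>): in <S>->w <C> <E>, the suffix after <E> is empty, so FOLLOW(<E>) ⊇ FOLLOW(<S>) = {$, q, r, w}; in <S>-><E> <N> r, <E> is followed by <N> r with FIRST {q, r, w}; in <C>-><E> w <E> (occurrence 1), <E> is followed by w <E> with FIRST {w}; in <C>-><E> w <E> (occurrence 2), the suffix after <E> is empty, so FOLLOW(<E>) ⊇ FOLLOW(<C>) = {$, q, r, w}; in <F>->r <E> <F> r, <E> is followed by <F> r with FIRST {q, r, u, w}; in <E>-><N> <E> w, <E> is followed by w with FIRST {w}. Thus FOLLOW(<E>) = {$, q, r, u, w}.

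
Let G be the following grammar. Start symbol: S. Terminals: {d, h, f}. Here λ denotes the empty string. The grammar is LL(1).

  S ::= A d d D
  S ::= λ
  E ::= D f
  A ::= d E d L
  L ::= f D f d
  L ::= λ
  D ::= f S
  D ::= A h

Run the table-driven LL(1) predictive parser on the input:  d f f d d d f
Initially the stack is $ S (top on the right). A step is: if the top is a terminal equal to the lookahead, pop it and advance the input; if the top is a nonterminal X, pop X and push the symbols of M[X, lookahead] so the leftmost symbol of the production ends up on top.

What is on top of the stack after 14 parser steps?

S

      Stack              Input            Action
   1  $ S                d f f d d d f $  expand S ::= A d d D
   2  $ D d d A          d f f d d d f $  expand A ::= d E d L
   3  $ D d d L d E d    d f f d d d f $  match d
   4  $ D d d L d E      f f d d d f $    expand E ::= D f
   5  $ D d d L d f D    f f d d d f $    expand D ::= f S
   6  $ D d d L d f S f  f f d d d f $    match f
   7  $ D d d L d f S    f d d d f $      expand S ::= λ
   8  $ D d d L d f      f d d d f $      match f
   9  $ D d d L d        d d d f $        match d
  10  $ D d d L          d d f $          expand L ::= λ
  11  $ D d d            d d f $          match d
  12  $ D d              d f $            match d
  13  $ D                f $              expand D ::= f S
  14  $ S f              f $              match f
Stack after step 14: $ S (top = S).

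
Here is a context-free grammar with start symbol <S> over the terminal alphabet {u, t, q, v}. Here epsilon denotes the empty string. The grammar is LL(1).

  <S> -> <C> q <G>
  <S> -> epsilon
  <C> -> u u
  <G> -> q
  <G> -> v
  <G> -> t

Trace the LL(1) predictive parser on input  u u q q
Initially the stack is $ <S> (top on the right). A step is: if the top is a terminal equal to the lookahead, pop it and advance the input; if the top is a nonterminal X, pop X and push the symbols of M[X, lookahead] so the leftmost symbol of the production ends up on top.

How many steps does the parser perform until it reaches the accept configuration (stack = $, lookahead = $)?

7

step 1: stack=$ <S>  input=u u q q $  — expand <S> -> <C> q <G>
step 2: stack=$ <G> q <C>  input=u u q q $  — expand <C> -> u u
step 3: stack=$ <G> q u u  input=u u q q $  — match u
step 4: stack=$ <G> q u  input=u q q $  — match u
step 5: stack=$ <G> q  input=q q $  — match q
step 6: stack=$ <G>  input=q $  — expand <G> -> q
step 7: stack=$ q  input=q $  — match q
Accept reached after 7 steps.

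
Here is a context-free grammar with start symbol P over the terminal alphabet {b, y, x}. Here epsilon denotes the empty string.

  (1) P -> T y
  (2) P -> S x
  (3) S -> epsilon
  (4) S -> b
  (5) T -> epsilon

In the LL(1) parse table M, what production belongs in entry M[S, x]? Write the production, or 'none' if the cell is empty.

FIRST(S): from S->epsilon we get {epsilon}; from S->b we get {b}. So FIRST(S) = {epsilon, b}.
FIRST(T): from T->epsilon we get {epsilon}. So FIRST(T) = {epsilon}.
FIRST(P): from P->T y we get {y}; from P->S x we get {b, x}. So FIRST(P) = {b, x, y}.
FOLLOW(P) includes $ since P is the start symbol.
FOLLOW(S): in P->S x, S is followed by x with FIRST {x}. Thus FOLLOW(S) = {x}.
For S -> epsilon: FIRST(epsilon) = {epsilon}, so it goes in M[S, t] for t ∈ {}; since epsilon ∈ FIRST, also for every t ∈ FOLLOW(S) = {x}.
For S -> b: FIRST(b) = {b}, so it goes in M[S, t] for t ∈ {b}.

S -> epsilon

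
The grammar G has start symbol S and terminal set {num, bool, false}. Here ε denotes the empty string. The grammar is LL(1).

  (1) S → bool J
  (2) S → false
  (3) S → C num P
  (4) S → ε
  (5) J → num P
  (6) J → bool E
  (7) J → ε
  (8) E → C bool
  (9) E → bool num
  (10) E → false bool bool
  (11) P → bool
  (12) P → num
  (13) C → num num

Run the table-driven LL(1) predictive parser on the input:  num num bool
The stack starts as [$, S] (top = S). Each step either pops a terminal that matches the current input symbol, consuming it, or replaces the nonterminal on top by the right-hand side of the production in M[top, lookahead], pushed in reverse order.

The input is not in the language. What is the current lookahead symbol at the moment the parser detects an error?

bool

     Stack            Input           Action
  1  $ S              num num bool $  expand S → C num P
  2  $ P num C        num num bool $  expand C → num num
  3  $ P num num num  num num bool $  match num
  4  $ P num num      num bool $      match num
  5  $ P num          bool $          error: top is terminal num but lookahead is bool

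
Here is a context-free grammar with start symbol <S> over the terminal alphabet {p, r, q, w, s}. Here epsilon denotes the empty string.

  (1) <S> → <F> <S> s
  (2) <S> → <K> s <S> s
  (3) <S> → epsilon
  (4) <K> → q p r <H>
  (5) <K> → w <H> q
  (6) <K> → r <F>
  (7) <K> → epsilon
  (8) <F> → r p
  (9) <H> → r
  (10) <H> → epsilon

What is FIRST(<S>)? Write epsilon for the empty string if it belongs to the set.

FIRST(<K>): from <K>→q p r <H> we get {q}; from <K>→w <H> q we get {w}; from <K>→r <F> we get {r}; from <K>→epsilon we get {epsilon}. So FIRST(<K>) = {epsilon, q, r, w}.
FIRST(<F>): from <F>→r p we get {r}. So FIRST(<F>) = {r}.
FIRST(<H>): from <H>→r we get {r}; from <H>→epsilon we get {epsilon}. So FIRST(<H>) = {epsilon, r}.
FIRST(<S>): from <S>→<F> <S> s we get {r}; from <S>→<K> s <S> s we get {q, r, s, w}; from <S>→epsilon we get {epsilon}. So FIRST(<S>) = {epsilon, q, r, s, w}.

{epsilon, q, r, s, w}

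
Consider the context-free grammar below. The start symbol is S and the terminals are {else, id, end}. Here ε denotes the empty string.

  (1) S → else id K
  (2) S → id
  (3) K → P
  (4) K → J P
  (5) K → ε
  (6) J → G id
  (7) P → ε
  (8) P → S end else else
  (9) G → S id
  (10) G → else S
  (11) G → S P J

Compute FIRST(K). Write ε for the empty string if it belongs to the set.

FIRST(S) = {else, id}
FIRST(P) = {ε, else, id}  (via S end else else)
FIRST(G) = {else, id}  (via S id, S P J)
FIRST(J) = {else, id}  (via G id)
FIRST(K) = {ε, else, id}  (via P, J P)

{ε, else, id}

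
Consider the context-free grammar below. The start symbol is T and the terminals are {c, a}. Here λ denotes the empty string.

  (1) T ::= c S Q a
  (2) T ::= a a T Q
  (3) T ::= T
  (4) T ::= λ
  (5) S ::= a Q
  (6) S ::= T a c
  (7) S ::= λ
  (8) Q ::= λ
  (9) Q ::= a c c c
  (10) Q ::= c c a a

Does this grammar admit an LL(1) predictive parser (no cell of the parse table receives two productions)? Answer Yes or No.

No

FIRST(T) = {λ, a, c}
FIRST(S) = {λ, a, c}
FIRST(Q) = {λ, a, c}
FOLLOW(T) = {$, a, c}
FOLLOW(S) = {a, c}
FOLLOW(Q) = {$, a, c}
Cell M[Q, a] receives both Q ::= λ and Q ::= a c c c — the grammar is not LL(1).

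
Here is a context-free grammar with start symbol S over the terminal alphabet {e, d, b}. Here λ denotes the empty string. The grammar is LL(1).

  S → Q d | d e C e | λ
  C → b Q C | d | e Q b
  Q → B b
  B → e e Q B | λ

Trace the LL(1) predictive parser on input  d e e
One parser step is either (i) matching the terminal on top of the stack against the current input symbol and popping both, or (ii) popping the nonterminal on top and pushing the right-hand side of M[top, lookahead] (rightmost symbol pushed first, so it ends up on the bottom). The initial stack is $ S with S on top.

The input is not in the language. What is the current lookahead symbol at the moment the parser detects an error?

$

step 1: stack=$ S  input=d e e $  — expand S → d e C e
step 2: stack=$ e C e d  input=d e e $  — match d
step 3: stack=$ e C e  input=e e $  — match e
step 4: stack=$ e C  input=e $  — expand C → e Q b
step 5: stack=$ e b Q e  input=e $  — match e
step 6: stack=$ e b Q  input=$  — error: M[Q, $] is empty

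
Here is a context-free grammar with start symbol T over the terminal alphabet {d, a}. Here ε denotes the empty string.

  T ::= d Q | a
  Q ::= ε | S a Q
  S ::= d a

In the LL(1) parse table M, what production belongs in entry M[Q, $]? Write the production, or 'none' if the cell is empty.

Q ::= ε

FIRST(T) = {a, d}
FIRST(S) = {d}
FIRST(Q) = {ε, d}  (via S a Q)
FOLLOW(T) includes $ since T is the start symbol.
FOLLOW(T): T appears on no right-hand side. Thus FOLLOW(T) = {$}.
FOLLOW(Q): in T::=d Q, the suffix after Q is empty, so FOLLOW(Q) ⊇ FOLLOW(T) = {$}; in Q::=S a Q, the suffix after Q is empty (adds nothing new). Thus FOLLOW(Q) = {$}.
For Q ::= ε: FIRST(ε) = {ε}, so it goes in M[Q, t] for t ∈ {}; since ε ∈ FIRST, also for every t ∈ FOLLOW(Q) = {$}.
For Q ::= S a Q: FIRST(S a Q) = {d}, so it goes in M[Q, t] for t ∈ {d}.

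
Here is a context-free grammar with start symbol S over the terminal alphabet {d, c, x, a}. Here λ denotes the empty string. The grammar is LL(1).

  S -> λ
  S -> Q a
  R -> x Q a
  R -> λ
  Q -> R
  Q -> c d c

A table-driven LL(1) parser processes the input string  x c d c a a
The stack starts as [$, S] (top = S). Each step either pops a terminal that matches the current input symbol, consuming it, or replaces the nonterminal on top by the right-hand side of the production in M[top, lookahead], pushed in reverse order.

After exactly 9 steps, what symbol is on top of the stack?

     Stack        Input          Action
  1  $ S          x c d c a a $  expand S -> Q a
  2  $ a Q        x c d c a a $  expand Q -> R
  3  $ a R        x c d c a a $  expand R -> x Q a
  4  $ a a Q x    x c d c a a $  match x
  5  $ a a Q      c d c a a $    expand Q -> c d c
  6  $ a a c d c  c d c a a $    match c
  7  $ a a c d    d c a a $      match d
  8  $ a a c      c a a $        match c
  9  $ a a        a a $          match a
Stack after step 9: $ a (top = a).

a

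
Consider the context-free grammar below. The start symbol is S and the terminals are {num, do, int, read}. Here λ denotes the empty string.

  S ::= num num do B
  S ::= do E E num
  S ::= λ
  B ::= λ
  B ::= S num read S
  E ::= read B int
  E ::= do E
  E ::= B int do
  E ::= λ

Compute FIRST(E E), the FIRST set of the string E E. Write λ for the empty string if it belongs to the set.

{λ, do, int, num, read}

FIRST(S): from S::=num num do B we get {num}; from S::=do E E num we get {do}; from S::=λ we get {λ}. So FIRST(S) = {λ, do, num}.
FIRST(B): from B::=λ we get {λ}; from B::=S num read S we get {do, num}. So FIRST(B) = {λ, do, num}.
FIRST(E): from E::=read B int we get {read}; from E::=do E we get {do}; from E::=B int do we get {do, int, num}; from E::=λ we get {λ}. So FIRST(E) = {λ, do, int, num, read}.
FIRST(E E): take FIRST of each symbol in turn, carrying on past any symbol whose FIRST contains λ; result {λ, do, int, num, read}.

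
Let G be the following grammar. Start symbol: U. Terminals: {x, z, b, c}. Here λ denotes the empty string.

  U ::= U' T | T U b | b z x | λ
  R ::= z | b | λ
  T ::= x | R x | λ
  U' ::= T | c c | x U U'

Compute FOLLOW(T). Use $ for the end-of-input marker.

FIRST(R) = {λ, b, z}
FIRST(T) = {λ, b, x, z}  (via R x)
FIRST(U') = {λ, b, c, x, z}  (via T)
FIRST(U) = {λ, b, c, x, z}  (via U' T, T U b)
FOLLOW(U) includes $ since U is the start symbol.
FOLLOW(R): in T::=R x, R is followed by x with FIRST {x}. Thus FOLLOW(R) = {x}.
FOLLOW(U): in U::=T U b, U is followed by b with FIRST {b}; in U'::=x U U', U is followed by U' with FIRST {λ, b, c, x, z}; in U'::=x U U', the suffix after U is nullable, so FOLLOW(U) ⊇ FOLLOW(U') = {$, b, c, x, z}. Thus FOLLOW(U) = {$, b, c, x, z}.
FOLLOW(U'): in U::=U' T, U' is followed by T with FIRST {λ, b, x, z}; in U::=U' T, the suffix after U' is nullable, so FOLLOW(U') ⊇ FOLLOW(U) = {$, b, c, x, z}; in U'::=x U U', the suffix after U' is empty (adds nothing new). Thus FOLLOW(U') = {$, b, c, x, z}.
FOLLOW(T): in U::=U' T, the suffix after T is empty, so FOLLOW(T) ⊇ FOLLOW(U) = {$, b, c, x, z}; in U::=T U b, T is followed by U b with FIRST {b, c, x, z}; in U'::=T, the suffix after T is empty, so FOLLOW(T) ⊇ FOLLOW(U') = {$, b, c, x, z}. Thus FOLLOW(T) = {$, b, c, x, z}.

{$, b, c, x, z}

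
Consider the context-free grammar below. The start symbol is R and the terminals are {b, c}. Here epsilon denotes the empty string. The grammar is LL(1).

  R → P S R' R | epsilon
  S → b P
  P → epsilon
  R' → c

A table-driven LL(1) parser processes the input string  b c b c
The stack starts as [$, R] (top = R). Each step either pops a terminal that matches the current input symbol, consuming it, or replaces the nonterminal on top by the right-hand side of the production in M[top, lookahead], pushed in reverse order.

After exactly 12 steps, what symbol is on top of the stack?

R'

      Stack       Input      Action
   1  $ R         b c b c $  expand R → P S R' R
   2  $ R R' S P  b c b c $  expand P → epsilon
   3  $ R R' S    b c b c $  expand S → b P
   4  $ R R' P b  b c b c $  match b
   5  $ R R' P    c b c $    expand P → epsilon
   6  $ R R'      c b c $    expand R' → c
   7  $ R c       c b c $    match c
   8  $ R         b c $      expand R → P S R' R
   9  $ R R' S P  b c $      expand P → epsilon
  10  $ R R' S    b c $      expand S → b P
  11  $ R R' P b  b c $      match b
  12  $ R R' P    c $        expand P → epsilon
Stack after step 12: $ R R' (top = R').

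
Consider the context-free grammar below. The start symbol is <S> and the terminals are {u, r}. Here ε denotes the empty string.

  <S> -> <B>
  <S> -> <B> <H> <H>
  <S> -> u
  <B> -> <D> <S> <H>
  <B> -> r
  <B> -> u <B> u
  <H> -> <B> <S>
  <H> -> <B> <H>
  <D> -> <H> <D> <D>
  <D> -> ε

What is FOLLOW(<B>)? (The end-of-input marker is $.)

{$, r, u}

FIRST(<S>) = {r, u}  (via <B>, <B> <H> <H>)
FIRST(<B>) = {r, u}  (via <D> <S> <H>)
FIRST(<H>) = {r, u}  (via <B> <S>, <B> <H>)
FIRST(<D>) = {ε, r, u}  (via <H> <D> <D>)
FOLLOW(<S>) includes $ since <S> is the start symbol.
FOLLOW(<D>): in <B>-><D> <S> <H>, <D> is followed by <S> <H> with FIRST {r, u}; in <D>-><H> <D> <D> (occurrence 1), <D> is followed by <D> with FIRST {ε, r, u}; in <D>-><H> <D> <D> (occurrence 1), the suffix after <D> is nullable (adds nothing new); in <D>-><H> <D> <D> (occurrence 2), the suffix after <D> is empty (adds nothing new). Thus FOLLOW(<D>) = {r, u}.
FOLLOW(<S>): in <B>-><D> <S> <H>, <S> is followed by <H> with FIRST {r, u}; in <H>-><B> <S>, the suffix after <S> is empty, so FOLLOW(<S>) ⊇ FOLLOW(<H>) = {$, r, u}. Thus FOLLOW(<S>) = {$, r, u}.
FOLLOW(<B>): in <S>-><B>, the suffix after <B> is empty, so FOLLOW(<B>) ⊇ FOLLOW(<S>) = {$, r, u}; in <S>-><B> <H> <H>, <B> is followed by <H> <H> with FIRST {r, u}; in <B>->u <B> u, <B> is followed by u with FIRST {u}; in <H>-><B> <S>, <B> is followed by <S> with FIRST {r, u}; in <H>-><B> <H>, <B> is followed by <H> with FIRST {r, u}. Thus FOLLOW(<B>) = {$, r, u}.
FOLLOW(<H>): in <S>-><B> <H> <H> (occurrence 1), <H> is followed by <H> with FIRST {r, u}; in <S>-><B> <H> <H> (occurrence 2), the suffix after <H> is empty, so FOLLOW(<H>) ⊇ FOLLOW(<S>) = {$, r, u}; in <B>-><D> <S> <H>, the suffix after <H> is empty, so FOLLOW(<H>) ⊇ FOLLOW(<B>) = {$, r, u}; in <H>-><B> <H>, the suffix after <H> is empty (adds nothing new); in <D>-><H> <D> <D>, <H> is followed by <D> <D> with FIRST {ε, r, u}; in <D>-><H> <D> <D>, the suffix after <H> is nullable, so FOLLOW(<H>) ⊇ FOLLOW(<D>) = {r, u}. Thus FOLLOW(<H>) = {$, r, u}.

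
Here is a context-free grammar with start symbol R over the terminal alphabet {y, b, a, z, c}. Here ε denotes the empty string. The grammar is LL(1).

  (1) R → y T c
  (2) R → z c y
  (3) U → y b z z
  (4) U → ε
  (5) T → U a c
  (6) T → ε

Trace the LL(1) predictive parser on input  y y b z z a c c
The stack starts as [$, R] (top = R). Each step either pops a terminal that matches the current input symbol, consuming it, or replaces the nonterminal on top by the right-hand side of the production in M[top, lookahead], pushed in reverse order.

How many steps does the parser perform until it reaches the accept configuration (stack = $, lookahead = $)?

11

step 1: stack=$ R  input=y y b z z a c c $  — expand R → y T c
step 2: stack=$ c T y  input=y y b z z a c c $  — match y
step 3: stack=$ c T  input=y b z z a c c $  — expand T → U a c
step 4: stack=$ c c a U  input=y b z z a c c $  — expand U → y b z z
step 5: stack=$ c c a z z b y  input=y b z z a c c $  — match y
step 6: stack=$ c c a z z b  input=b z z a c c $  — match b
step 7: stack=$ c c a z z  input=z z a c c $  — match z
step 8: stack=$ c c a z  input=z a c c $  — match z
step 9: stack=$ c c a  input=a c c $  — match a
step 10: stack=$ c c  input=c c $  — match c
step 11: stack=$ c  input=c $  — match c
Accept reached after 11 steps.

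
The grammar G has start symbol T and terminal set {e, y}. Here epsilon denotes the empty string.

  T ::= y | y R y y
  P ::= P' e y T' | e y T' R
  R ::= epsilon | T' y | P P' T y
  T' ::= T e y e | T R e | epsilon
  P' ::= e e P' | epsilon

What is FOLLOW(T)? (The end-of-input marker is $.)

{$, e, y}

FIRST(T): from T::=y we get {y}; from T::=y R y y we get {y}. So FIRST(T) = {y}.
FIRST(P'): from P'::=e e P' we get {e}; from P'::=epsilon we get {epsilon}. So FIRST(P') = {epsilon, e}.
FIRST(P): from P::=P' e y T' we get {e}; from P::=e y T' R we get {e}. So FIRST(P) = {e}.
FIRST(T'): from T'::=T e y e we get {y}; from T'::=T R e we get {y}; from T'::=epsilon we get {epsilon}. So FIRST(T') = {epsilon, y}.
FIRST(R): from R::=epsilon we get {epsilon}; from R::=T' y we get {y}; from R::=P P' T y we get {e}. So FIRST(R) = {epsilon, e, y}.
FOLLOW(T) includes $ since T is the start symbol.
FOLLOW(T): in R::=P P' T y, T is followed by y with FIRST {y}; in T'::=T e y e, T is followed by e y e with FIRST {e}; in T'::=T R e, T is followed by R e with FIRST {e, y}. Thus FOLLOW(T) = {$, e, y}.
FOLLOW(P): in R::=P P' T y, P is followed by P' T y with FIRST {e, y}. Thus FOLLOW(P) = {e, y}.
FOLLOW(R): in T::=y R y y, R is followed by y y with FIRST {y}; in P::=e y T' R, the suffix after R is empty, so FOLLOW(R) ⊇ FOLLOW(P) = {e, y}; in T'::=T R e, R is followed by e with FIRST {e}. Thus FOLLOW(R) = {e, y}.
FOLLOW(T'): in P::=P' e y T', the suffix after T' is empty, so FOLLOW(T') ⊇ FOLLOW(P) = {e, y}; in P::=e y T' R, T' is followed by R with FIRST {epsilon, e, y}; in P::=e y T' R, the suffix after T' is nullable, so FOLLOW(T') ⊇ FOLLOW(P) = {e, y}; in R::=T' y, T' is followed by y with FIRST {y}. Thus FOLLOW(T') = {e, y}.
FOLLOW(P'): in P::=P' e y T', P' is followed by e y T' with FIRST {e}; in R::=P P' T y, P' is followed by T y with FIRST {y}; in P'::=e e P', the suffix after P' is empty (adds nothing new). Thus FOLLOW(P') = {e, y}.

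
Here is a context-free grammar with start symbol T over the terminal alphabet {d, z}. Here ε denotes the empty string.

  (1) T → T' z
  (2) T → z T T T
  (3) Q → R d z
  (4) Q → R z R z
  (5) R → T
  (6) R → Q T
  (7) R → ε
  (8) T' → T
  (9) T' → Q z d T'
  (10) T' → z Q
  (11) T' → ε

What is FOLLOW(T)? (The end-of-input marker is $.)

{$, d, z}

FIRST(T): from T→T' z we get {d, z}; from T→z T T T we get {z}. So FIRST(T) = {d, z}.
FIRST(Q): from Q→R d z we get {d, z}; from Q→R z R z we get {d, z}. So FIRST(Q) = {d, z}.
FIRST(R): from R→T we get {d, z}; from R→Q T we get {d, z}; from R→ε we get {ε}. So FIRST(R) = {ε, d, z}.
FIRST(T'): from T'→T we get {d, z}; from T'→Q z d T' we get {d, z}; from T'→z Q we get {z}; from T'→ε we get {ε}. So FIRST(T') = {ε, d, z}.
FOLLOW(T) includes $ since T is the start symbol.
FOLLOW(R): in Q→R d z, R is followed by d z with FIRST {d}; in Q→R z R z (occurrence 1), R is followed by z R z with FIRST {z}; in Q→R z R z (occurrence 2), R is followed by z with FIRST {z}. Thus FOLLOW(R) = {d, z}.
FOLLOW(T'): in T→T' z, T' is followed by z with FIRST {z}; in T'→Q z d T', the suffix after T' is empty (adds nothing new). Thus FOLLOW(T') = {z}.
FOLLOW(T): in T→z T T T (occurrence 1), T is followed by T T with FIRST {d, z}; in T→z T T T (occurrence 2), T is followed by T with FIRST {d, z}; in T→z T T T (occurrence 3), the suffix after T is empty (adds nothing new); in R→T, the suffix after T is empty, so FOLLOW(T) ⊇ FOLLOW(R) = {d, z}; in R→Q T, the suffix after T is empty, so FOLLOW(T) ⊇ FOLLOW(R) = {d, z}; in T'→T, the suffix after T is empty, so FOLLOW(T) ⊇ FOLLOW(T') = {z}. Thus FOLLOW(T) = {$, d, z}.
FOLLOW(Q): in R→Q T, Q is followed by T with FIRST {d, z}; in T'→Q z d T', Q is followed by z d T' with FIRST {z}; in T'→z Q, the suffix after Q is empty, so FOLLOW(Q) ⊇ FOLLOW(T') = {z}. Thus FOLLOW(Q) = {d, z}.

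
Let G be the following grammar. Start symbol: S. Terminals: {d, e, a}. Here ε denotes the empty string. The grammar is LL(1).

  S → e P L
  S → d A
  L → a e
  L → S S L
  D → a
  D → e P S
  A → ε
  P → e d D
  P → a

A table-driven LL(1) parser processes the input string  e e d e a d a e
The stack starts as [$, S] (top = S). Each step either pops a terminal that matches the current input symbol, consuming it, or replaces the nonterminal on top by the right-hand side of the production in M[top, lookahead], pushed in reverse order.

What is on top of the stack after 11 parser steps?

      Stack      Input              Action
   1  $ S        e e d e a d a e $  expand S → e P L
   2  $ L P e    e e d e a d a e $  match e
   3  $ L P      e d e a d a e $    expand P → e d D
   4  $ L D d e  e d e a d a e $    match e
   5  $ L D d    d e a d a e $      match d
   6  $ L D      e a d a e $        expand D → e P S
   7  $ L S P e  e a d a e $        match e
   8  $ L S P    a d a e $          expand P → a
   9  $ L S a    a d a e $          match a
  10  $ L S      d a e $            expand S → d A
  11  $ L A d    d a e $            match d
Stack after step 11: $ L A (top = A).

A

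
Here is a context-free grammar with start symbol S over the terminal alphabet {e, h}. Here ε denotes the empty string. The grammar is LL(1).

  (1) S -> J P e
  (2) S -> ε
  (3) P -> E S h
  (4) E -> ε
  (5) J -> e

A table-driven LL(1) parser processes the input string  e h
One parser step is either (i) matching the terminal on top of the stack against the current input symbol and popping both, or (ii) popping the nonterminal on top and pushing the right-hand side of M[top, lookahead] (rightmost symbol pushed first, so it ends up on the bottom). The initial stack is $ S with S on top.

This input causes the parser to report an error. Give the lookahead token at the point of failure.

$

     Stack      Input  Action
  1  $ S        e h $  expand S -> J P e
  2  $ e P J    e h $  expand J -> e
  3  $ e P e    e h $  match e
  4  $ e P      h $    expand P -> E S h
  5  $ e h S E  h $    expand E -> ε
  6  $ e h S    h $    expand S -> ε
  7  $ e h      h $    match h
  8  $ e        $      error: top is terminal e but lookahead is $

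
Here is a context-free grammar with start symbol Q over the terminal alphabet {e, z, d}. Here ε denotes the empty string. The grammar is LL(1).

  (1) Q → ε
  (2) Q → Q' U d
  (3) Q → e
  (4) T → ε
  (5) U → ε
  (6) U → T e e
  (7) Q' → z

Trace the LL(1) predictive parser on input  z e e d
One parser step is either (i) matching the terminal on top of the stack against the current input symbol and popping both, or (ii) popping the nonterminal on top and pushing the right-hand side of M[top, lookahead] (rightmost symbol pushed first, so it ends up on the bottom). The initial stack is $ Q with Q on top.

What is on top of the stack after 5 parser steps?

e

step 1: stack=$ Q  input=z e e d $  — expand Q → Q' U d
step 2: stack=$ d U Q'  input=z e e d $  — expand Q' → z
step 3: stack=$ d U z  input=z e e d $  — match z
step 4: stack=$ d U  input=e e d $  — expand U → T e e
step 5: stack=$ d e e T  input=e e d $  — expand T → ε
Stack after step 5: $ d e e (top = e).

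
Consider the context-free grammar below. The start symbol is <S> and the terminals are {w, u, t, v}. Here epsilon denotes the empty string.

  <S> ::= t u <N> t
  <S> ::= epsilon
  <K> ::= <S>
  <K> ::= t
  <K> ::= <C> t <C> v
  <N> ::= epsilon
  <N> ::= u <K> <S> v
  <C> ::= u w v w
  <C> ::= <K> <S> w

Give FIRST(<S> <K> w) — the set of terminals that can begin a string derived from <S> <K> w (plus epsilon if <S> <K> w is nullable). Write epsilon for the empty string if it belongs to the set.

{t, u, w}

FIRST(<S>): from <S>::=t u <N> t we get {t}; from <S>::=epsilon we get {epsilon}. So FIRST(<S>) = {epsilon, t}.
FIRST(<N>): from <N>::=epsilon we get {epsilon}; from <N>::=u <K> <S> v we get {u}. So FIRST(<N>) = {epsilon, u}.
FIRST(<K>): from <K>::=<S> we get {epsilon, t}; from <K>::=t we get {t}; from <K>::=<C> t <C> v we get {t, u, w}. So FIRST(<K>) = {epsilon, t, u, w}.
FIRST(<C>): from <C>::=u w v w we get {u}; from <C>::=<K> <S> w we get {t, u, w}. So FIRST(<C>) = {t, u, w}.
FIRST(<S> <K> w): take FIRST of each symbol in turn, carrying on past any symbol whose FIRST contains epsilon; result {t, u, w}.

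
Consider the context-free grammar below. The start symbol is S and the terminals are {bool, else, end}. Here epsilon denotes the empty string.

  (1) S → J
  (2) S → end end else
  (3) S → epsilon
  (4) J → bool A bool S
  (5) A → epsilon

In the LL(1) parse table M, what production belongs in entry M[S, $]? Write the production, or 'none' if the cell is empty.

FIRST(J) = {bool}
FIRST(A) = {epsilon}
FIRST(S) = {epsilon, bool, end}  (via J)
FOLLOW(S) includes $ since S is the start symbol.
FOLLOW(S): in J→bool A bool S, the suffix after S is empty, so FOLLOW(S) ⊇ FOLLOW(J) = {$}. Thus FOLLOW(S) = {$}.
FOLLOW(J): in S→J, the suffix after J is empty, so FOLLOW(J) ⊇ FOLLOW(S) = {$}. Thus FOLLOW(J) = {$}.
For S → J: FIRST(J) = {bool}, so it goes in M[S, t] for t ∈ {bool}.
For S → end end else: FIRST(end end else) = {end}, so it goes in M[S, t] for t ∈ {end}.
For S → epsilon: FIRST(epsilon) = {epsilon}, so it goes in M[S, t] for t ∈ {}; since epsilon ∈ FIRST, also for every t ∈ FOLLOW(S) = {$}.

S → epsilon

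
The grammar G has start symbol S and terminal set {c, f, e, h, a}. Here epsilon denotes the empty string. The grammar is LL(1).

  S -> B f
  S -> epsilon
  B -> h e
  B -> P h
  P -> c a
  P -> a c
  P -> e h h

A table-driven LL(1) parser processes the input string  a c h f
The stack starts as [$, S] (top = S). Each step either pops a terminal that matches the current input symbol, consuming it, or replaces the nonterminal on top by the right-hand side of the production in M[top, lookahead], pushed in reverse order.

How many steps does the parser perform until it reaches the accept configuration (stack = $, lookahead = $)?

7

     Stack      Input      Action
  1  $ S        a c h f $  expand S -> B f
  2  $ f B      a c h f $  expand B -> P h
  3  $ f h P    a c h f $  expand P -> a c
  4  $ f h c a  a c h f $  match a
  5  $ f h c    c h f $    match c
  6  $ f h      h f $      match h
  7  $ f        f $        match f
Accept reached after 7 steps.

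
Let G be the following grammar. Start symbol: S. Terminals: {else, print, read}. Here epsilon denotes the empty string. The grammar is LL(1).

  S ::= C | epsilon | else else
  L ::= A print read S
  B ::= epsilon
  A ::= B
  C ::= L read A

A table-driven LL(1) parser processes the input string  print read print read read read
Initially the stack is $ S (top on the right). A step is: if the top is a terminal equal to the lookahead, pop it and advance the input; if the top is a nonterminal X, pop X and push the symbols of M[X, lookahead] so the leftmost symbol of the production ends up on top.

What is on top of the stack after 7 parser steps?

S

     Stack                    Input                              Action
  1  $ S                      print read print read read read $  expand S ::= C
  2  $ C                      print read print read read read $  expand C ::= L read A
  3  $ A read L               print read print read read read $  expand L ::= A print read S
  4  $ A read S read print A  print read print read read read $  expand A ::= B
  5  $ A read S read print B  print read print read read read $  expand B ::= epsilon
  6  $ A read S read print    print read print read read read $  match print
  7  $ A read S read          read print read read read $        match read
Stack after step 7: $ A read S (top = S).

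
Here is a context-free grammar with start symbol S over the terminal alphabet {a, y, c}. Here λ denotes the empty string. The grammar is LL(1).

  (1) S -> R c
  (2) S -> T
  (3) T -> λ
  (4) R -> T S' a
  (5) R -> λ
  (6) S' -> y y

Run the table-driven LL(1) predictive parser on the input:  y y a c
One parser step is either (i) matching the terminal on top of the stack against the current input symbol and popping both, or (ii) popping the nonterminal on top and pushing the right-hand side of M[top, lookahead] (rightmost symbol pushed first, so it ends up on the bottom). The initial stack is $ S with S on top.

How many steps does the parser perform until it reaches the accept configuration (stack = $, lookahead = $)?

8

step 1: stack=$ S  input=y y a c $  — expand S -> R c
step 2: stack=$ c R  input=y y a c $  — expand R -> T S' a
step 3: stack=$ c a S' T  input=y y a c $  — expand T -> λ
step 4: stack=$ c a S'  input=y y a c $  — expand S' -> y y
step 5: stack=$ c a y y  input=y y a c $  — match y
step 6: stack=$ c a y  input=y a c $  — match y
step 7: stack=$ c a  input=a c $  — match a
step 8: stack=$ c  input=c $  — match c
Accept reached after 8 steps.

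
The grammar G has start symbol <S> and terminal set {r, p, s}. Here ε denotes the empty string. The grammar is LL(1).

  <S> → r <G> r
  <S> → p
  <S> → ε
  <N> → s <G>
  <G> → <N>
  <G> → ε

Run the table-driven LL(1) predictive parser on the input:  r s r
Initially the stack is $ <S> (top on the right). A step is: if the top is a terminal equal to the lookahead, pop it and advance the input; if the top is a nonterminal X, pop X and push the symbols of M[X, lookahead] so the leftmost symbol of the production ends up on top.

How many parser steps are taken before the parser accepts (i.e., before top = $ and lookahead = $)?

7

step 1: stack=$ <S>  input=r s r $  — expand <S> → r <G> r
step 2: stack=$ r <G> r  input=r s r $  — match r
step 3: stack=$ r <G>  input=s r $  — expand <G> → <N>
step 4: stack=$ r <N>  input=s r $  — expand <N> → s <G>
step 5: stack=$ r <G> s  input=s r $  — match s
step 6: stack=$ r <G>  input=r $  — expand <G> → ε
step 7: stack=$ r  input=r $  — match r
Accept reached after 7 steps.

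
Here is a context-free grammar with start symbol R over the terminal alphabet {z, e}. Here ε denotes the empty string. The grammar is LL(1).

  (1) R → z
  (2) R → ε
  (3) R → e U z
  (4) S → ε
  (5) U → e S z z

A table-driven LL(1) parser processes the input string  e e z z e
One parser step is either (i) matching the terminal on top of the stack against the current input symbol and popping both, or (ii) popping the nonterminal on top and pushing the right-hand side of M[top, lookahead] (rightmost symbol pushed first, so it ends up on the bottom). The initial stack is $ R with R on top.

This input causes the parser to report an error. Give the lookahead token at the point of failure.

e

     Stack        Input        Action
  1  $ R          e e z z e $  expand R → e U z
  2  $ z U e      e e z z e $  match e
  3  $ z U        e z z e $    expand U → e S z z
  4  $ z z z S e  e z z e $    match e
  5  $ z z z S    z z e $      expand S → ε
  6  $ z z z      z z e $      match z
  7  $ z z        z e $        match z
  8  $ z          e $          error: top is terminal z but lookahead is e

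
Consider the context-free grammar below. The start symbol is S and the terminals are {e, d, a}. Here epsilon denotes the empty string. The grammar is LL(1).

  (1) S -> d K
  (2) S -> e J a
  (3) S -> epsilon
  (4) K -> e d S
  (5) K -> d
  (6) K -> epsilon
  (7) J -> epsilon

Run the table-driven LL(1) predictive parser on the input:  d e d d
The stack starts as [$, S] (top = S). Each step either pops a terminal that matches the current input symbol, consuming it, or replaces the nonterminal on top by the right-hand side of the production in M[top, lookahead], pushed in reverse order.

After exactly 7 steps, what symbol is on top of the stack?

step 1: stack=$ S  input=d e d d $  — expand S -> d K
step 2: stack=$ K d  input=d e d d $  — match d
step 3: stack=$ K  input=e d d $  — expand K -> e d S
step 4: stack=$ S d e  input=e d d $  — match e
step 5: stack=$ S d  input=d d $  — match d
step 6: stack=$ S  input=d $  — expand S -> d K
step 7: stack=$ K d  input=d $  — match d
Stack after step 7: $ K (top = K).

K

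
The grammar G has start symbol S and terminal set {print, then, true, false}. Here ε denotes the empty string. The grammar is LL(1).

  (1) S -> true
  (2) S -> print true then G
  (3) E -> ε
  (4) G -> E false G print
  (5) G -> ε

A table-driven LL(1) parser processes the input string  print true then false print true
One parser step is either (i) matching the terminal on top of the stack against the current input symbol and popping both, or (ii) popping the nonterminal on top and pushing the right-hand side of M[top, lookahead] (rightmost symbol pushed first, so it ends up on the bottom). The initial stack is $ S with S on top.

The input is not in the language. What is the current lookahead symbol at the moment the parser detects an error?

true

step 1: stack=$ S  input=print true then false print true $  — expand S -> print true then G
step 2: stack=$ G then true print  input=print true then false print true $  — match print
step 3: stack=$ G then true  input=true then false print true $  — match true
step 4: stack=$ G then  input=then false print true $  — match then
step 5: stack=$ G  input=false print true $  — expand G -> E false G print
step 6: stack=$ print G false E  input=false print true $  — expand E -> ε
step 7: stack=$ print G false  input=false print true $  — match false
step 8: stack=$ print G  input=print true $  — expand G -> ε
step 9: stack=$ print  input=print true $  — match print
step 10: stack=$  input=true $  — error: stack empty but input remains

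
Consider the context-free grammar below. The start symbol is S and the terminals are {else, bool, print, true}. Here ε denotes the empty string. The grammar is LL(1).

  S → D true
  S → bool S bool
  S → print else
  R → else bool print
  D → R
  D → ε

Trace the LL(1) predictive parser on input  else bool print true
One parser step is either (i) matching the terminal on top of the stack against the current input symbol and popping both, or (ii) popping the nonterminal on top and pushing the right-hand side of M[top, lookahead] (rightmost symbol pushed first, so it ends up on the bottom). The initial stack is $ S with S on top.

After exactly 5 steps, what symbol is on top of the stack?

print

step 1: stack=$ S  input=else bool print true $  — expand S → D true
step 2: stack=$ true D  input=else bool print true $  — expand D → R
step 3: stack=$ true R  input=else bool print true $  — expand R → else bool print
step 4: stack=$ true print bool else  input=else bool print true $  — match else
step 5: stack=$ true print bool  input=bool print true $  — match bool
Stack after step 5: $ true print (top = print).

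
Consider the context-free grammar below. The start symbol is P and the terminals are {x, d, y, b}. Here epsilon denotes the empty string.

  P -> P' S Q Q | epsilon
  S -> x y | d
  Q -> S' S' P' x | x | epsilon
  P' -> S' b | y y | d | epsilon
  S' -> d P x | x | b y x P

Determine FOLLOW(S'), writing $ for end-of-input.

{b, d, x, y}

FIRST(S): from S->x y we get {x}; from S->d we get {d}. So FIRST(S) = {d, x}.
FIRST(S'): from S'->d P x we get {d}; from S'->x we get {x}; from S'->b y x P we get {b}. So FIRST(S') = {b, d, x}.
FIRST(Q): from Q->S' S' P' x we get {b, d, x}; from Q->x we get {x}; from Q->epsilon we get {epsilon}. So FIRST(Q) = {epsilon, b, d, x}.
FIRST(P'): from P'->S' b we get {b, d, x}; from P'->y y we get {y}; from P'->d we get {d}; from P'->epsilon we get {epsilon}. So FIRST(P') = {epsilon, b, d, x, y}.
FIRST(P): from P->P' S Q Q we get {b, d, x, y}; from P->epsilon we get {epsilon}. So FIRST(P) = {epsilon, b, d, x, y}.
FOLLOW(P) includes $ since P is the start symbol.
FOLLOW(P'): in P->P' S Q Q, P' is followed by S Q Q with FIRST {d, x}; in Q->S' S' P' x, P' is followed by x with FIRST {x}. Thus FOLLOW(P') = {d, x}.
FOLLOW(S'): in Q->S' S' P' x (occurrence 1), S' is followed by S' P' x with FIRST {b, d, x}; in Q->S' S' P' x (occurrence 2), S' is followed by P' x with FIRST {b, d, x, y}; in P'->S' b, S' is followed by b with FIRST {b}. Thus FOLLOW(S') = {b, d, x, y}.
FOLLOW(P): in S'->d P x, P is followed by x with FIRST {x}; in S'->b y x P, the suffix after P is empty, so FOLLOW(P) ⊇ FOLLOW(S') = {b, d, x, y}. Thus FOLLOW(P) = {$, b, d, x, y}.
FOLLOW(S): in P->P' S Q Q, S is followed by Q Q with FIRST {epsilon, b, d, x}; in P->P' S Q Q, the suffix after S is nullable, so FOLLOW(S) ⊇ FOLLOW(P) = {$, b, d, x, y}. Thus FOLLOW(S) = {$, b, d, x, y}.
FOLLOW(Q): in P->P' S Q Q (occurrence 1), Q is followed by Q with FIRST {epsilon, b, d, x}; in P->P' S Q Q (occurrence 1), the suffix after Q is nullable, so FOLLOW(Q) ⊇ FOLLOW(P) = {$, b, d, x, y}; in P->P' S Q Q (occurrence 2), the suffix after Q is empty, so FOLLOW(Q) ⊇ FOLLOW(P) = {$, b, d, x, y}. Thus FOLLOW(Q) = {$, b, d, x, y}.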